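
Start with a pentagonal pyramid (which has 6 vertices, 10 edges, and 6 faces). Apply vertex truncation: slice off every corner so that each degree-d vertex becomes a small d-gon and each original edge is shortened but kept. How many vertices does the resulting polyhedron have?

Truncation replaces each original edge-end by a new vertex, so V′ = 2E = 20.
Each original edge survives, and each old vertex of degree d contributes d new edges; summing degrees gives Σd = 2E, so E′ = E + 2E = 3E = 30.
Each original face survives and each original vertex becomes one new face: F′ = F + V = 12.

20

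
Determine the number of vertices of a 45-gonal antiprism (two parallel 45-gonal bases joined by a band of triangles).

90

An antiprism on an n-gon has two n-gon caps and 2n triangles: V = 2·45 = 90, E = 4·45 = 180, F = 2·45 + 2 = 92.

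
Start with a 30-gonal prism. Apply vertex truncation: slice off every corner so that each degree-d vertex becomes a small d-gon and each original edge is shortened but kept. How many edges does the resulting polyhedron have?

270

The base solid has V = 60, E = 90, F = 32.
Truncation replaces each original edge-end by a new vertex, so V′ = 2E = 180.
Each original edge survives, and each old vertex of degree d contributes d new edges; summing degrees gives Σd = 2E, so E′ = E + 2E = 3E = 270.
Each original face survives and each original vertex becomes one new face: F′ = F + V = 92.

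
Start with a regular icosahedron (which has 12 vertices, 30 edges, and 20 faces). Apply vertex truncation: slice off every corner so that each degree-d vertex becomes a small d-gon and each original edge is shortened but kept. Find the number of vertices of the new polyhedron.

60

Truncation replaces each original edge-end by a new vertex, so V′ = 2E = 60.
Each original edge survives, and each old vertex of degree d contributes d new edges; summing degrees gives Σd = 2E, so E′ = E + 2E = 3E = 90.
Each original face survives and each original vertex becomes one new face: F′ = F + V = 32.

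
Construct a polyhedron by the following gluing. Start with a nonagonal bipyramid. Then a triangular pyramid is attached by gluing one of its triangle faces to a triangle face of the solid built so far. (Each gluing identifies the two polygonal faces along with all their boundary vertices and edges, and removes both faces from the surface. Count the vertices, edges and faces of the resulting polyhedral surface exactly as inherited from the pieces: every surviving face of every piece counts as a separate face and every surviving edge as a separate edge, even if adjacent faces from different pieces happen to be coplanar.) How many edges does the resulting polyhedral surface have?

30

A nonagonal bipyramid: V=11, E=27, F=18.
Attach a triangular pyramid (V=4, E=6, F=4) along a 3-gon: merge 3 vertices and 3 edges, delete both glued faces → V=12, E=30, F=20.
Check: V − E + F = 12 − 30 + 20 = 2.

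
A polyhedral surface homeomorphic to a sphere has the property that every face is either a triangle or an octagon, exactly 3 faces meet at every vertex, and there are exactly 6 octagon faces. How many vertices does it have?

Let x be the number of triangles; then F = 6 + x.
Edge–face incidences: 2E = 8·6 + 3·x = 48 + 3x.
Every vertex has degree 3, so 3V = 2E.
Euler: V − E + F = 2 ⇒ (2E)/3 − E + (6 + x) = 2.
Multiply by 6: 2·(2E) − 3·(2E) + 6·(6 + x) = 12, i.e. 36 + 6x − (48 + 3x) = 12.
Collecting terms: 3x − 12 = 12, so 3x = 24, so x = 8.
Then 2E = 48 + 3·8 = 72, so E = 36, V = 2E/3 = 24, F = 6 + 8 = 14.

24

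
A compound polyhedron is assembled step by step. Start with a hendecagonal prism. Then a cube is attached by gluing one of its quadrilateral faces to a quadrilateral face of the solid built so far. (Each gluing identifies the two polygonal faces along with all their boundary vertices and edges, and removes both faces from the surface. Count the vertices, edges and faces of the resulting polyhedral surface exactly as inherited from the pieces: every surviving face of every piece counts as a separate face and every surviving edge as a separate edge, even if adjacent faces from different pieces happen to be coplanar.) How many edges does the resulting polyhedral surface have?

A hendecagonal prism: V=22, E=33, F=13.
Attach a cube (V=8, E=12, F=6) along a 4-gon: merge 4 vertices and 4 edges, delete both glued faces → V=26, E=41, F=17.
Check: V − E + F = 26 − 41 + 17 = 2.

41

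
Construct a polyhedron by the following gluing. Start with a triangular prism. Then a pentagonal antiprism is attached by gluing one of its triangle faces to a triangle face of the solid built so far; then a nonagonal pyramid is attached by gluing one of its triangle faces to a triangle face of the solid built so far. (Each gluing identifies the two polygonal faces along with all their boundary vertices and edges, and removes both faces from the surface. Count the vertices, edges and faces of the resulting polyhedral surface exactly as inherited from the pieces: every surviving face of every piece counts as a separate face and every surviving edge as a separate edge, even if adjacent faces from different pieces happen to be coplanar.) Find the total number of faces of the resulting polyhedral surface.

A triangular prism: V=6, E=9, F=5.
Attach a pentagonal antiprism (V=10, E=20, F=12) along a 3-gon: merge 3 vertices and 3 edges, delete both glued faces → V=13, E=26, F=15.
Attach a nonagonal pyramid (V=10, E=18, F=10) along a 3-gon: merge 3 vertices and 3 edges, delete both glued faces → V=20, E=41, F=23.
Check: V − E + F = 20 − 41 + 23 = 2.

23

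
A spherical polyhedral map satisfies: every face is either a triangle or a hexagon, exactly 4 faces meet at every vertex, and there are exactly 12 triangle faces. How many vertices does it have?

12

Let x be the number of hexagons; then F = 12 + x.
Edge–face incidences: 2E = 3·12 + 6·x = 36 + 6x.
Every vertex has degree 4, so 4V = 2E.
Euler: V − E + F = 2 ⇒ (2E)/4 − E + (12 + x) = 2.
Multiply by 8: 2·(2E) − 4·(2E) + 8·(12 + x) = 16, i.e. 96 + 8x − 2·(36 + 6x) = 16.
Collecting terms: −4x + 24 = 16, so −4x = −8, so x = 2.
Then 2E = 36 + 6·2 = 48, so E = 24, V = 2E/4 = 12, F = 12 + 2 = 14.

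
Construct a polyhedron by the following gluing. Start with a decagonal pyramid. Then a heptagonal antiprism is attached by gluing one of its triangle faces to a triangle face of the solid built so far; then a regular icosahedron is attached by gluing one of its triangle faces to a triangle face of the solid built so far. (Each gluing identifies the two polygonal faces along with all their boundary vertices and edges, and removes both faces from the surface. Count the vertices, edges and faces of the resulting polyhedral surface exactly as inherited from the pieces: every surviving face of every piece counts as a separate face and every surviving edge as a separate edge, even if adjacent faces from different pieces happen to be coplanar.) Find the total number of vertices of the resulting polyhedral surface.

31

A decagonal pyramid: V=11, E=20, F=11.
Attach a heptagonal antiprism (V=14, E=28, F=16) along a 3-gon: merge 3 vertices and 3 edges, delete both glued faces → V=22, E=45, F=25.
Attach a regular icosahedron (V=12, E=30, F=20) along a 3-gon: merge 3 vertices and 3 edges, delete both glued faces → V=31, E=72, F=43.
Check: V − E + F = 31 − 72 + 43 = 2.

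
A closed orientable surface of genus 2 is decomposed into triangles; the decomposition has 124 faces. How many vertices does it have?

60

χ = 2 − 2·2 = -2, and every face is a triangle so 3F = 2E.
E = 3·124/2 = 186. Then V = -2 + E − F = -2 + 186 − 124 = 60.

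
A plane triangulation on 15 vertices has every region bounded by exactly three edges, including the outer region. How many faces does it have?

26

In a plane triangulation 3F = 2E and V − E + F = 2, so F = 2V − 4 = 2·15 − 4 = 26.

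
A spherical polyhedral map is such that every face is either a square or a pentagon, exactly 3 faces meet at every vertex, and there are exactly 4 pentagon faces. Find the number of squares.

Let x be the number of squares; then F = 4 + x.
Edge–face incidences: 2E = 5·4 + 4·x = 20 + 4x.
Every vertex has degree 3, so 3V = 2E.
Euler: V − E + F = 2 ⇒ (2E)/3 − E + (4 + x) = 2.
Multiply by 6: 2·(2E) − 3·(2E) + 6·(4 + x) = 12, i.e. 24 + 6x − (20 + 4x) = 12.
Collecting terms: 2x + 4 = 12, so 2x = 8, so x = 4.
Then 2E = 20 + 4·4 = 36, so E = 18, V = 2E/3 = 12, F = 4 + 4 = 8.

4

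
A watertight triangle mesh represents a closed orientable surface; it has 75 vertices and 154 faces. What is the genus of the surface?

2

Every face is a triangle, so 2E = 3·154 = 462, giving E = 231.
χ = V − E + F = 75 − 231 + 154 = -2.
For a closed orientable surface χ = 2 − 2g, so g = (2 − (-2))/2 = 2.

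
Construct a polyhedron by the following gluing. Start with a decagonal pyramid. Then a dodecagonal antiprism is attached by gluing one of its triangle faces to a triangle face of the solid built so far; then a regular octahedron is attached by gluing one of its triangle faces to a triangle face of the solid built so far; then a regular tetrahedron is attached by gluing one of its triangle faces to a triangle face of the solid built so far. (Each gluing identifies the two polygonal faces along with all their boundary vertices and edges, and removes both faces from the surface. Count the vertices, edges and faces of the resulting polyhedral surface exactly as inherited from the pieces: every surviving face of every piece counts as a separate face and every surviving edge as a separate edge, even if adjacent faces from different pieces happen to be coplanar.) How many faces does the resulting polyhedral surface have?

43

A decagonal pyramid: V=11, E=20, F=11.
Attach a dodecagonal antiprism (V=24, E=48, F=26) along a 3-gon: merge 3 vertices and 3 edges, delete both glued faces → V=32, E=65, F=35.
Attach a regular octahedron (V=6, E=12, F=8) along a 3-gon: merge 3 vertices and 3 edges, delete both glued faces → V=35, E=74, F=41.
Attach a regular tetrahedron (V=4, E=6, F=4) along a 3-gon: merge 3 vertices and 3 edges, delete both glued faces → V=36, E=77, F=43.
Check: V − E + F = 36 − 77 + 43 = 2.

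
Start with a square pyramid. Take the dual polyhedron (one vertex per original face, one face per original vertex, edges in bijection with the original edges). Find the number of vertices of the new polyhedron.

5

The base solid has V = 5, E = 8, F = 5.
The dual swaps V and F and preserves E: V′ = F = 5, E′ = E = 8, F′ = V = 5.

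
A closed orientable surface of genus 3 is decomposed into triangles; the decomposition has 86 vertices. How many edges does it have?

χ = 2 − 2·3 = -4, and every face is a triangle so 3F = 2E.
V − E + F = -4 with E = 3F/2 gives 86 − (3/2 − 1)·F = -4, so F = 180 and E = 270.

270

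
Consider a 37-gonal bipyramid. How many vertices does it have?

A bipyramid over an n-gon has 2n triangular faces and n + 2 vertices: V = 37 + 2 = 39, E = 3·37 = 111, F = 2·37 = 74.

39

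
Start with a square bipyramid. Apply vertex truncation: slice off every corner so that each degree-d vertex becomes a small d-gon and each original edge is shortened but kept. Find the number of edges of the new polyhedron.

36

The base solid has V = 6, E = 12, F = 8.
Truncation replaces each original edge-end by a new vertex, so V′ = 2E = 24.
Each original edge survives, and each old vertex of degree d contributes d new edges; summing degrees gives Σd = 2E, so E′ = E + 2E = 3E = 36.
Each original face survives and each original vertex becomes one new face: F′ = F + V = 14.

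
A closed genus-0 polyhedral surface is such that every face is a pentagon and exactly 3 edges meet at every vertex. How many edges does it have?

Each face has 5 edges and each edge borders two faces, so 2E = 5F.
Each vertex has degree 3, so 3V = 2E and hence V = 5F/3.
Euler: V − E + F = 2 ⇒ (5F/3) − (5F/2) + F = 2.
Multiply by 6: (10 − 15 + 6)F = 12, i.e. 1F = 12.
So F = 12, E = 5·12/2 = 30, V = 5·12/3 = 20.

30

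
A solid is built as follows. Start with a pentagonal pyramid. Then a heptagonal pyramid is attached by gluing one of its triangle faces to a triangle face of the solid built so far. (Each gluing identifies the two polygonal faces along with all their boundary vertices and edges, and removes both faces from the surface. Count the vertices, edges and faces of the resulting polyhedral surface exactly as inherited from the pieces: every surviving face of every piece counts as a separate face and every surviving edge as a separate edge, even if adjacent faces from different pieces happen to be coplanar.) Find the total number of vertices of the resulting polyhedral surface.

A pentagonal pyramid: V=6, E=10, F=6.
Attach a heptagonal pyramid (V=8, E=14, F=8) along a 3-gon: merge 3 vertices and 3 edges, delete both glued faces → V=11, E=21, F=12.
Check: V − E + F = 11 − 21 + 12 = 2.

11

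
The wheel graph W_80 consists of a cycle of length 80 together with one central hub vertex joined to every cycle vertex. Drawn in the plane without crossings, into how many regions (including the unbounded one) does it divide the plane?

W_80 has V = 80 + 1 = 81 vertices and E = 2·80 = 160 edges.
By Euler's formula F = 2 − V + E = 2 − 81 + 160 = 81.

81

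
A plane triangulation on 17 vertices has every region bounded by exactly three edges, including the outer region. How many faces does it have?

In a plane triangulation 3F = 2E and V − E + F = 2, so F = 2V − 4 = 2·17 − 4 = 30.

30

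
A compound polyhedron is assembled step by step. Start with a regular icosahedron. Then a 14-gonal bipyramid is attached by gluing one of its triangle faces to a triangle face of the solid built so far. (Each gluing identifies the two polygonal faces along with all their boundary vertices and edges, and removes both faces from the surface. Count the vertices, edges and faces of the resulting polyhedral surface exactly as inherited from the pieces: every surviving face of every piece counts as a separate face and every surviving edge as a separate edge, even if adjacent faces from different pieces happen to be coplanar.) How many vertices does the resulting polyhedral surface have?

25

A regular icosahedron: V=12, E=30, F=20.
Attach a 14-gonal bipyramid (V=16, E=42, F=28) along a 3-gon: merge 3 vertices and 3 edges, delete both glued faces → V=25, E=69, F=46.
Check: V − E + F = 25 − 69 + 46 = 2.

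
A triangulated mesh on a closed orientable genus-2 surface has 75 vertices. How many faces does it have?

χ = 2 − 2·2 = -2, and every face is a triangle so 3F = 2E.
V − E + F = -2 with E = 3F/2 gives 75 − (3/2 − 1)·F = -2, so F = 154 and E = 231.

154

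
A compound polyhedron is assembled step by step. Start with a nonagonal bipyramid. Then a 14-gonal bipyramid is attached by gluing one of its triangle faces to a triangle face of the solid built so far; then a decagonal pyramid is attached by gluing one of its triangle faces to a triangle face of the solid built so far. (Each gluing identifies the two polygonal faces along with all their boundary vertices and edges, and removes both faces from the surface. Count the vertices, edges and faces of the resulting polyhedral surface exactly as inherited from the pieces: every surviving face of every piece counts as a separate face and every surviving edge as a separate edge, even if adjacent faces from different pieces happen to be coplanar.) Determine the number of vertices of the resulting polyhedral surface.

32

A nonagonal bipyramid: V=11, E=27, F=18.
Attach a 14-gonal bipyramid (V=16, E=42, F=28) along a 3-gon: merge 3 vertices and 3 edges, delete both glued faces → V=24, E=66, F=44.
Attach a decagonal pyramid (V=11, E=20, F=11) along a 3-gon: merge 3 vertices and 3 edges, delete both glued faces → V=32, E=83, F=53.
Check: V − E + F = 32 − 83 + 53 = 2.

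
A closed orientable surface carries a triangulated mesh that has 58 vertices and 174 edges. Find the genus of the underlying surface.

Every face is a triangle and each edge borders two faces, so 3F = 2·174, giving F = 116.
χ = V − E + F = 58 − 174 + 116 = 0.
For a closed orientable surface χ = 2 − 2g, so g = (2 − (0))/2 = 1.

1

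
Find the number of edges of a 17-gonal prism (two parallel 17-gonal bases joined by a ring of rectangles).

51

A prism on an n-gon has two n-gon bases and n rectangular sides: V = 2·17 = 34, E = 3·17 = 51, F = 17 + 2 = 19.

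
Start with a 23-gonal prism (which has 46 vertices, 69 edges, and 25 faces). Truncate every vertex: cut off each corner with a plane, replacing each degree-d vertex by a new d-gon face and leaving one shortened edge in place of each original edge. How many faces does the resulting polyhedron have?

71

Truncation replaces each original edge-end by a new vertex, so V′ = 2E = 138.
Each original edge survives, and each old vertex of degree d contributes d new edges; summing degrees gives Σd = 2E, so E′ = E + 2E = 3E = 207.
Each original face survives and each original vertex becomes one new face: F′ = F + V = 71.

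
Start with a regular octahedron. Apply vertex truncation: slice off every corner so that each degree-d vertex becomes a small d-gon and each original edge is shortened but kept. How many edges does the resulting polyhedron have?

36

The base solid has V = 6, E = 12, F = 8.
Truncation replaces each original edge-end by a new vertex, so V′ = 2E = 24.
Each original edge survives, and each old vertex of degree d contributes d new edges; summing degrees gives Σd = 2E, so E′ = E + 2E = 3E = 36.
Each original face survives and each original vertex becomes one new face: F′ = F + V = 14.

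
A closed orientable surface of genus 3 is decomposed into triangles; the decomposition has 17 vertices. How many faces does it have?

χ = 2 − 2·3 = -4, and every face is a triangle so 3F = 2E.
V − E + F = -4 with E = 3F/2 gives 17 − (3/2 − 1)·F = -4, so F = 42 and E = 63.

42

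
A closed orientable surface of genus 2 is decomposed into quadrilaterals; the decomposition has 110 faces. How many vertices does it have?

108

χ = 2 − 2·2 = -2, and every face is a square so 4F = 2E.
E = 4·110/2 = 220. Then V = -2 + E − F = -2 + 220 − 110 = 108.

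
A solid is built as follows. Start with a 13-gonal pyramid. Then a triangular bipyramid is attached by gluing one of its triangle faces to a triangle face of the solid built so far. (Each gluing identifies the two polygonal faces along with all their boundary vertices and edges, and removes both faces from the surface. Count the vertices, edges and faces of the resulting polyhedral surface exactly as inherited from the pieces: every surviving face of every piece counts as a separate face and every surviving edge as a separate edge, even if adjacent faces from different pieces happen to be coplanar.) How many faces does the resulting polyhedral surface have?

A 13-gonal pyramid: V=14, E=26, F=14.
Attach a triangular bipyramid (V=5, E=9, F=6) along a 3-gon: merge 3 vertices and 3 edges, delete both glued faces → V=16, E=32, F=18.
Check: V − E + F = 16 − 32 + 18 = 2.

18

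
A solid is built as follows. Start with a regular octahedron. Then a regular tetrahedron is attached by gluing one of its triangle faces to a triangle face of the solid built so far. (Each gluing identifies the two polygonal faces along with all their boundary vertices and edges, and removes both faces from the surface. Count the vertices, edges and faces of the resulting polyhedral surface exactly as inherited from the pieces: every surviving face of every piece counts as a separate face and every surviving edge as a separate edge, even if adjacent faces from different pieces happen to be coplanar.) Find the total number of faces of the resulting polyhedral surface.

A regular octahedron: V=6, E=12, F=8.
Attach a regular tetrahedron (V=4, E=6, F=4) along a 3-gon: merge 3 vertices and 3 edges, delete both glued faces → V=7, E=15, F=10.
Check: V − E + F = 7 − 15 + 10 = 2.

10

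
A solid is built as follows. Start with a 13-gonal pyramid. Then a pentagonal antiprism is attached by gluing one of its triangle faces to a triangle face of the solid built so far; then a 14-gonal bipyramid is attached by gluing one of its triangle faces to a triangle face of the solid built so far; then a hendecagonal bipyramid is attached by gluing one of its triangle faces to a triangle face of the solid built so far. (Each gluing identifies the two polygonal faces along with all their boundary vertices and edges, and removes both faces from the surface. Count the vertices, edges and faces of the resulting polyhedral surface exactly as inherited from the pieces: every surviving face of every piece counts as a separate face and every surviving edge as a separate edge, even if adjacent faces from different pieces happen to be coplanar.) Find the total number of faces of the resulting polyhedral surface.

A 13-gonal pyramid: V=14, E=26, F=14.
Attach a pentagonal antiprism (V=10, E=20, F=12) along a 3-gon: merge 3 vertices and 3 edges, delete both glued faces → V=21, E=43, F=24.
Attach a 14-gonal bipyramid (V=16, E=42, F=28) along a 3-gon: merge 3 vertices and 3 edges, delete both glued faces → V=34, E=82, F=50.
Attach a hendecagonal bipyramid (V=13, E=33, F=22) along a 3-gon: merge 3 vertices and 3 edges, delete both glued faces → V=44, E=112, F=70.
Check: V − E + F = 44 − 112 + 70 = 2.

70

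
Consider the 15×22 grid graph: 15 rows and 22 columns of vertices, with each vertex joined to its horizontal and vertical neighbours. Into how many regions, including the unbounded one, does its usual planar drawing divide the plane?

295

The grid has V = 15·22 = 330 vertices and E = 15·21 + 22·14 = 623 edges.
F = 2 − V + E = 2 − 330 + 623 = 295.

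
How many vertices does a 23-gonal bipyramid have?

A bipyramid over an n-gon has 2n triangular faces and n + 2 vertices: V = 23 + 2 = 25, E = 3·23 = 69, F = 2·23 = 46.

25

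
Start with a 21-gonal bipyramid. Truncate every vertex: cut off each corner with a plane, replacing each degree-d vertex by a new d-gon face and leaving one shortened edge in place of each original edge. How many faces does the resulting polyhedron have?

65

The base solid has V = 23, E = 63, F = 42.
Truncation replaces each original edge-end by a new vertex, so V′ = 2E = 126.
Each original edge survives, and each old vertex of degree d contributes d new edges; summing degrees gives Σd = 2E, so E′ = E + 2E = 3E = 189.
Each original face survives and each original vertex becomes one new face: F′ = F + V = 65.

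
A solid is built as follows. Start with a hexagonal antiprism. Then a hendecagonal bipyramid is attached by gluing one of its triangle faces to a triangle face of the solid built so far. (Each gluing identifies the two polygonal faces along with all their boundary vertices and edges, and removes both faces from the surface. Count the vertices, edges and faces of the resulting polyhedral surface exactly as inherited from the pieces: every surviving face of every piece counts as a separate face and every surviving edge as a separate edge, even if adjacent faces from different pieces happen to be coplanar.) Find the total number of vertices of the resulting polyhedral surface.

A hexagonal antiprism: V=12, E=24, F=14.
Attach a hendecagonal bipyramid (V=13, E=33, F=22) along a 3-gon: merge 3 vertices and 3 edges, delete both glued faces → V=22, E=54, F=34.
Check: V − E + F = 22 − 54 + 34 = 2.

22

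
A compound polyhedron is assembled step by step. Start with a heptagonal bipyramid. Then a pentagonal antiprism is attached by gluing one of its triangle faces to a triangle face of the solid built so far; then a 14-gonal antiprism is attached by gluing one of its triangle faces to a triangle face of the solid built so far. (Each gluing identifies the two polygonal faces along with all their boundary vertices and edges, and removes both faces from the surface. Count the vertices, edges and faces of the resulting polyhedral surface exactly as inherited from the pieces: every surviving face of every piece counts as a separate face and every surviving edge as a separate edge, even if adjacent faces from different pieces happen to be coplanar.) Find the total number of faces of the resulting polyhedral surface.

52

A heptagonal bipyramid: V=9, E=21, F=14.
Attach a pentagonal antiprism (V=10, E=20, F=12) along a 3-gon: merge 3 vertices and 3 edges, delete both glued faces → V=16, E=38, F=24.
Attach a 14-gonal antiprism (V=28, E=56, F=30) along a 3-gon: merge 3 vertices and 3 edges, delete both glued faces → V=41, E=91, F=52.
Check: V − E + F = 41 − 91 + 52 = 2.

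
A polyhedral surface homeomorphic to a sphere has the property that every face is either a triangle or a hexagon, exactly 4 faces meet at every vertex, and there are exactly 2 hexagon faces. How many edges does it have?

Let x be the number of triangles; then F = 2 + x.
Edge–face incidences: 2E = 6·2 + 3·x = 12 + 3x.
Every vertex has degree 4, so 4V = 2E.
Euler: V − E + F = 2 ⇒ (2E)/4 − E + (2 + x) = 2.
Multiply by 8: 2·(2E) − 4·(2E) + 8·(2 + x) = 16, i.e. 16 + 8x − 2·(12 + 3x) = 16.
Collecting terms: 2x − 8 = 16, so 2x = 24, so x = 12.
Then 2E = 12 + 3·12 = 48, so E = 24, V = 2E/4 = 12, F = 2 + 12 = 14.

24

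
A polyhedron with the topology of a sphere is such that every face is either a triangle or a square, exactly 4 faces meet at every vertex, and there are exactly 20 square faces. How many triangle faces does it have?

8

Let x be the number of triangles; then F = 20 + x.
Edge–face incidences: 2E = 4·20 + 3·x = 80 + 3x.
Every vertex has degree 4, so 4V = 2E.
Euler: V − E + F = 2 ⇒ (2E)/4 − E + (20 + x) = 2.
Multiply by 8: 2·(2E) − 4·(2E) + 8·(20 + x) = 16, i.e. 160 + 8x − 2·(80 + 3x) = 16.
Collecting terms: 2x = 16, so x = 8.
Then 2E = 80 + 3·8 = 104, so E = 52, V = 2E/4 = 26, F = 20 + 8 = 28.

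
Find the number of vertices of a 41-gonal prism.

A prism on an n-gon has two n-gon bases and n rectangular sides: V = 2·41 = 82, E = 3·41 = 123, F = 41 + 2 = 43.
Check: V − E + F = 82 − 123 + 43 = 2.

82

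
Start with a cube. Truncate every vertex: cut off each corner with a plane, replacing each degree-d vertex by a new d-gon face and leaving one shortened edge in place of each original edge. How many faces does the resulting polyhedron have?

The base solid has V = 8, E = 12, F = 6.
Truncation replaces each original edge-end by a new vertex, so V′ = 2E = 24.
Each original edge survives, and each old vertex of degree d contributes d new edges; summing degrees gives Σd = 2E, so E′ = E + 2E = 3E = 36.
Each original face survives and each original vertex becomes one new face: F′ = F + V = 14.

14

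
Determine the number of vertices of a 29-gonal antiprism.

58

An antiprism on an n-gon has two n-gon caps and 2n triangles: V = 2·29 = 58, E = 4·29 = 116, F = 2·29 + 2 = 60.
Check: V − E + F = 58 − 116 + 60 = 2.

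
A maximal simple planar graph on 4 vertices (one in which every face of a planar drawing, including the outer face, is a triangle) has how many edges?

6

In a plane triangulation 3F = 2E and V − E + F = 2, so E = 3V − 6 = 3·4 − 6 = 6.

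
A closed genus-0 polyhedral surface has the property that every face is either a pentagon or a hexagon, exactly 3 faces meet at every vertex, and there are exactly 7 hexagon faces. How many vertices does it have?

34

Let x be the number of pentagons; then F = 7 + x.
Edge–face incidences: 2E = 6·7 + 5·x = 42 + 5x.
Every vertex has degree 3, so 3V = 2E.
Euler: V − E + F = 2 ⇒ (2E)/3 − E + (7 + x) = 2.
Multiply by 6: 2·(2E) − 3·(2E) + 6·(7 + x) = 12, i.e. 42 + 6x − (42 + 5x) = 12.
Collecting terms: x = 12.
Then 2E = 42 + 5·12 = 102, so E = 51, V = 2E/3 = 34, F = 7 + 12 = 19.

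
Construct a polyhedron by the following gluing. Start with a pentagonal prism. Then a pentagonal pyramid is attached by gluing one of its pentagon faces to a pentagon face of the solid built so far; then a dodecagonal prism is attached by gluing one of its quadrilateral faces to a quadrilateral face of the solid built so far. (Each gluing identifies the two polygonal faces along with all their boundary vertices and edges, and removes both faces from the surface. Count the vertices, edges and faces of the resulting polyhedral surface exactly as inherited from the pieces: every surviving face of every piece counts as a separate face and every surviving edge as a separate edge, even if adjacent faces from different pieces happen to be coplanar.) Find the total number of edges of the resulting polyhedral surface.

A pentagonal prism: V=10, E=15, F=7.
Attach a pentagonal pyramid (V=6, E=10, F=6) along a 5-gon: merge 5 vertices and 5 edges, delete both glued faces → V=11, E=20, F=11.
Attach a dodecagonal prism (V=24, E=36, F=14) along a 4-gon: merge 4 vertices and 4 edges, delete both glued faces → V=31, E=52, F=23.
Check: V − E + F = 31 − 52 + 23 = 2.

52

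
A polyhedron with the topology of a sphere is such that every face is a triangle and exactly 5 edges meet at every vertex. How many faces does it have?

Each face has 3 edges and each edge borders two faces, so 2E = 3F.
Each vertex has degree 5, so 5V = 2E and hence V = 3F/5.
Euler: V − E + F = 2 ⇒ (3F/5) − (3F/2) + F = 2.
Multiply by 10: (6 − 15 + 10)F = 20, i.e. 1F = 20.
So F = 20, E = 3·20/2 = 30, V = 3·20/5 = 12.

20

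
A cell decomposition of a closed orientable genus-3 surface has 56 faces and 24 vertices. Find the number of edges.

For a closed orientable surface of genus 3, χ = 2 − 2·3 = -4.
E = V + F − (-4) = 24 + 56 − (-4) = 84.

84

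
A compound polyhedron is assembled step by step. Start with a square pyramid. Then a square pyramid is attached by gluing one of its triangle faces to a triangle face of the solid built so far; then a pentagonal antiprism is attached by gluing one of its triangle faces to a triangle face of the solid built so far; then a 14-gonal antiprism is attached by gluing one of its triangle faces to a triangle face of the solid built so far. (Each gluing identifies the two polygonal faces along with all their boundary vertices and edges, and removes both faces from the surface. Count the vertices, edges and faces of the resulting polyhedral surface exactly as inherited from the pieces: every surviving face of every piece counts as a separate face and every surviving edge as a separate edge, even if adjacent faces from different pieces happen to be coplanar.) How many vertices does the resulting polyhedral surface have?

39

A square pyramid: V=5, E=8, F=5.
Attach a square pyramid (V=5, E=8, F=5) along a 3-gon: merge 3 vertices and 3 edges, delete both glued faces → V=7, E=13, F=8.
Attach a pentagonal antiprism (V=10, E=20, F=12) along a 3-gon: merge 3 vertices and 3 edges, delete both glued faces → V=14, E=30, F=18.
Attach a 14-gonal antiprism (V=28, E=56, F=30) along a 3-gon: merge 3 vertices and 3 edges, delete both glued faces → V=39, E=83, F=46.
Check: V − E + F = 39 − 83 + 46 = 2.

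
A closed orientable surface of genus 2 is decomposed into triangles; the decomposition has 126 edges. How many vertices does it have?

χ = 2 − 2·2 = -2, and every face is a triangle so 3F = 2E.
F = 2E/3 = 84. Then V = -2 + E − F = -2 + 126 − 84 = 40.

40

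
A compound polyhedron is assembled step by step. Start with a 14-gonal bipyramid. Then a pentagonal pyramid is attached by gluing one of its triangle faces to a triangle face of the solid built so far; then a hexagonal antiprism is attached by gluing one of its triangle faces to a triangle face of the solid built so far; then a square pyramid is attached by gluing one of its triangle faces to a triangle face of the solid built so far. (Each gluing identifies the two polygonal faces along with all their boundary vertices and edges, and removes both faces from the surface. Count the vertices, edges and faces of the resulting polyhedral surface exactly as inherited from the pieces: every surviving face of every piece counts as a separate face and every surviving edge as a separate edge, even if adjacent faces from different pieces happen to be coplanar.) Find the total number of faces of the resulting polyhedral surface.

47

A 14-gonal bipyramid: V=16, E=42, F=28.
Attach a pentagonal pyramid (V=6, E=10, F=6) along a 3-gon: merge 3 vertices and 3 edges, delete both glued faces → V=19, E=49, F=32.
Attach a hexagonal antiprism (V=12, E=24, F=14) along a 3-gon: merge 3 vertices and 3 edges, delete both glued faces → V=28, E=70, F=44.
Attach a square pyramid (V=5, E=8, F=5) along a 3-gon: merge 3 vertices and 3 edges, delete both glued faces → V=30, E=75, F=47.
Check: V − E + F = 30 − 75 + 47 = 2.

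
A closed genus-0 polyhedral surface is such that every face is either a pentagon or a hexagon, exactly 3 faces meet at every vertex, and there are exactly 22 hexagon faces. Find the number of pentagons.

Let x be the number of pentagons; then F = 22 + x.
Edge–face incidences: 2E = 6·22 + 5·x = 132 + 5x.
Every vertex has degree 3, so 3V = 2E.
Euler: V − E + F = 2 ⇒ (2E)/3 − E + (22 + x) = 2.
Multiply by 6: 2·(2E) − 3·(2E) + 6·(22 + x) = 12, i.e. 132 + 6x − (132 + 5x) = 12.
Collecting terms: x = 12.
Then 2E = 132 + 5·12 = 192, so E = 96, V = 2E/3 = 64, F = 22 + 12 = 34.

12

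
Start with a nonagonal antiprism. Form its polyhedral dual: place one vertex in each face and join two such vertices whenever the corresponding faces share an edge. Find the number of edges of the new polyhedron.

The base solid has V = 18, E = 36, F = 20.
The dual swaps V and F and preserves E: V′ = F = 20, E′ = E = 36, F′ = V = 18.

36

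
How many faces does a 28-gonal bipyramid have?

56

A bipyramid over an n-gon has 2n triangular faces and n + 2 vertices: V = 28 + 2 = 30, E = 3·28 = 84, F = 2·28 = 56.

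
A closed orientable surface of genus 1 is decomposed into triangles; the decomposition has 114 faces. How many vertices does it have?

χ = 2 − 2·1 = 0, and every face is a triangle so 3F = 2E.
E = 3·114/2 = 171. Then V = 0 + E − F = 0 + 171 − 114 = 57.

57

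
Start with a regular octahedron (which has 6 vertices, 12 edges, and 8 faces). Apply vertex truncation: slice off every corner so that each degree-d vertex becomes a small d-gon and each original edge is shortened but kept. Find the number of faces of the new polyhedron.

14

Truncation replaces each original edge-end by a new vertex, so V′ = 2E = 24.
Each original edge survives, and each old vertex of degree d contributes d new edges; summing degrees gives Σd = 2E, so E′ = E + 2E = 3E = 36.
Each original face survives and each original vertex becomes one new face: F′ = F + V = 14.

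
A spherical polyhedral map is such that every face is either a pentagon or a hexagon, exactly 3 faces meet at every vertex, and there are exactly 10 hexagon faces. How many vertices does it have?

Let x be the number of pentagons; then F = 10 + x.
Edge–face incidences: 2E = 6·10 + 5·x = 60 + 5x.
Every vertex has degree 3, so 3V = 2E.
Euler: V − E + F = 2 ⇒ (2E)/3 − E + (10 + x) = 2.
Multiply by 6: 2·(2E) − 3·(2E) + 6·(10 + x) = 12, i.e. 60 + 6x − (60 + 5x) = 12.
Collecting terms: x = 12.
Then 2E = 60 + 5·12 = 120, so E = 60, V = 2E/3 = 40, F = 10 + 12 = 22.

40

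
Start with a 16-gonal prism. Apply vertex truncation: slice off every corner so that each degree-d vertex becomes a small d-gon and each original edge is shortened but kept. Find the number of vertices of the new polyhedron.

96

The base solid has V = 32, E = 48, F = 18.
Truncation replaces each original edge-end by a new vertex, so V′ = 2E = 96.
Each original edge survives, and each old vertex of degree d contributes d new edges; summing degrees gives Σd = 2E, so E′ = E + 2E = 3E = 144.
Each original face survives and each original vertex becomes one new face: F′ = F + V = 50.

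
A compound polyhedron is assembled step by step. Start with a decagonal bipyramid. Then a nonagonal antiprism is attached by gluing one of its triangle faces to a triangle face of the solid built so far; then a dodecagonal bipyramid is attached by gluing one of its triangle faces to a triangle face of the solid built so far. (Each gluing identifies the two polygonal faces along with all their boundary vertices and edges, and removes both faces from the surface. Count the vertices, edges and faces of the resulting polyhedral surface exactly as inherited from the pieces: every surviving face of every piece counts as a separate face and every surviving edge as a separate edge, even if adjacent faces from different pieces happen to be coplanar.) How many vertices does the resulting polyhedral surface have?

A decagonal bipyramid: V=12, E=30, F=20.
Attach a nonagonal antiprism (V=18, E=36, F=20) along a 3-gon: merge 3 vertices and 3 edges, delete both glued faces → V=27, E=63, F=38.
Attach a dodecagonal bipyramid (V=14, E=36, F=24) along a 3-gon: merge 3 vertices and 3 edges, delete both glued faces → V=38, E=96, F=60.
Check: V − E + F = 38 − 96 + 60 = 2.

38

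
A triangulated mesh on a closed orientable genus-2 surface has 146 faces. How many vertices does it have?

71

χ = 2 − 2·2 = -2, and every face is a triangle so 3F = 2E.
E = 3·146/2 = 219. Then V = -2 + E − F = -2 + 219 − 146 = 71.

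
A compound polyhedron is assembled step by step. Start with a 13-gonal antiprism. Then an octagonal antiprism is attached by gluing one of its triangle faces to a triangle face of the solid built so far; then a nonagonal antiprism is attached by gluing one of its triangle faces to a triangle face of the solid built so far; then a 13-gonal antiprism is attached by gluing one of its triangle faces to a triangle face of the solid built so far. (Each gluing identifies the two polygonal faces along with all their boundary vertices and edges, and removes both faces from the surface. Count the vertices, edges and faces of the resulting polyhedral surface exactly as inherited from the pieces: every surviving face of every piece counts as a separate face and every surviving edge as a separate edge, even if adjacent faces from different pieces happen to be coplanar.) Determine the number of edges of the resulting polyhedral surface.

A 13-gonal antiprism: V=26, E=52, F=28.
Attach an octagonal antiprism (V=16, E=32, F=18) along a 3-gon: merge 3 vertices and 3 edges, delete both glued faces → V=39, E=81, F=44.
Attach a nonagonal antiprism (V=18, E=36, F=20) along a 3-gon: merge 3 vertices and 3 edges, delete both glued faces → V=54, E=114, F=62.
Attach a 13-gonal antiprism (V=26, E=52, F=28) along a 3-gon: merge 3 vertices and 3 edges, delete both glued faces → V=77, E=163, F=88.
Check: V − E + F = 77 − 163 + 88 = 2.

163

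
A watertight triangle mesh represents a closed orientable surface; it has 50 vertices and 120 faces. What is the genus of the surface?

6

Every face is a triangle, so 2E = 3·120 = 360, giving E = 180.
χ = V − E + F = 50 − 180 + 120 = -10.
For a closed orientable surface χ = 2 − 2g, so g = (2 − (-10))/2 = 6.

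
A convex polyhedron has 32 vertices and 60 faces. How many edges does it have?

90

Here V − E + F = 2.
E = V + F − (2) = 32 + 60 − (2) = 90.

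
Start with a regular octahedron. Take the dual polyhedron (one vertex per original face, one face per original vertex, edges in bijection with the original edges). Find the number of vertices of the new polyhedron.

8

The base solid has V = 6, E = 12, F = 8.
The dual swaps V and F and preserves E: V′ = F = 8, E′ = E = 12, F′ = V = 6.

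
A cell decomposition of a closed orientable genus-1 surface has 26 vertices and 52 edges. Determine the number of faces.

For a closed orientable surface of genus 1, χ = 2 − 2·1 = 0.
F = 0 − V + E = 0 − 26 + 52 = 26.

26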